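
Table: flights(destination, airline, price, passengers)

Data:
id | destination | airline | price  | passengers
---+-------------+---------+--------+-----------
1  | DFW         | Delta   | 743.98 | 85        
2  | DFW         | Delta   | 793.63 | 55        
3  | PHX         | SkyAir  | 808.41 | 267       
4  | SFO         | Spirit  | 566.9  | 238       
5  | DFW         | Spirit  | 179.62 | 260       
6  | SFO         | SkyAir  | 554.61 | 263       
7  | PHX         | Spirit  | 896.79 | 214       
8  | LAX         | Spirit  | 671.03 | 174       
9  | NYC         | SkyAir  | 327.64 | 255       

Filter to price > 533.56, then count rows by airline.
SELECT airline, COUNT(*)
FROM flights
WHERE price > 533.56
GROUP BY airline

Note: WHERE filters rows before grouping.

Result:
  Delta: 2
  SkyAir: 2
  Spirit: 3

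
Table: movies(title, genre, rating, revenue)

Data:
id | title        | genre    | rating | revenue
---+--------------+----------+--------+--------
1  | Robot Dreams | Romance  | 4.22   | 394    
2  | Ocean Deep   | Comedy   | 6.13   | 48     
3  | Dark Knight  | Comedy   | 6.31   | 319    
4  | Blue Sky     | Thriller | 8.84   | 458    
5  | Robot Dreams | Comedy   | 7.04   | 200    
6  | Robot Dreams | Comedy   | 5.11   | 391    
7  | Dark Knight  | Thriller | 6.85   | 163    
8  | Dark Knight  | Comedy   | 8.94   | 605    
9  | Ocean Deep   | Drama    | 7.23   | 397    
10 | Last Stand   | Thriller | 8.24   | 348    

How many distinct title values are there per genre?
SELECT genre, COUNT(DISTINCT title)
FROM movies
GROUP BY genre

Result:
  Comedy: 3 distinct
  Drama: 1 distinct
  Romance: 1 distinct
  Thriller: 3 distinct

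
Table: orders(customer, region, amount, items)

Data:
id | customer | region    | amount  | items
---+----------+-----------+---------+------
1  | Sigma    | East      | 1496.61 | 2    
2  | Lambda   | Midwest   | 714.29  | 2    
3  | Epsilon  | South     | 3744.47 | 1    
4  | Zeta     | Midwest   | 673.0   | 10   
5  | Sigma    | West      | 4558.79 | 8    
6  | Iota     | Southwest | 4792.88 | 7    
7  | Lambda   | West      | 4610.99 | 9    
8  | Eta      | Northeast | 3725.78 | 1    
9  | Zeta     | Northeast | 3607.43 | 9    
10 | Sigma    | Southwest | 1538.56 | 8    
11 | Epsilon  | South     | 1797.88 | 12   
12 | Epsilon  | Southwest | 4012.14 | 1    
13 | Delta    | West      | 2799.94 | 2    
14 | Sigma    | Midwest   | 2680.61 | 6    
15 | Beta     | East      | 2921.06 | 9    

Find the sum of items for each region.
SELECT region, SUM(items) as result
FROM orders
GROUP BY region

Result:
  East: 11
  Midwest: 18
  Northeast: 10
  South: 13
  Southwest: 16
  West: 19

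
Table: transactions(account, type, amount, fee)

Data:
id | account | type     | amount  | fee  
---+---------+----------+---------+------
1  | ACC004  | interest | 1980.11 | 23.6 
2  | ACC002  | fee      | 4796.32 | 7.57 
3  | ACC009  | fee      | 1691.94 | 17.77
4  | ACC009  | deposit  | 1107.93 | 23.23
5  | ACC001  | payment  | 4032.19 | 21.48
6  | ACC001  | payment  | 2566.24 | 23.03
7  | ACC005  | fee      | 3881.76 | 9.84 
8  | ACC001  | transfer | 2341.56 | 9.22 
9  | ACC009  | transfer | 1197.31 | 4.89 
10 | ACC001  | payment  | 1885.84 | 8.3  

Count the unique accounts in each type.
SELECT type, COUNT(DISTINCT account)
FROM transactions
GROUP BY type

Result:
  deposit: 1 distinct
  fee: 3 distinct
  interest: 1 distinct
  payment: 1 distinct
  transfer: 2 distinct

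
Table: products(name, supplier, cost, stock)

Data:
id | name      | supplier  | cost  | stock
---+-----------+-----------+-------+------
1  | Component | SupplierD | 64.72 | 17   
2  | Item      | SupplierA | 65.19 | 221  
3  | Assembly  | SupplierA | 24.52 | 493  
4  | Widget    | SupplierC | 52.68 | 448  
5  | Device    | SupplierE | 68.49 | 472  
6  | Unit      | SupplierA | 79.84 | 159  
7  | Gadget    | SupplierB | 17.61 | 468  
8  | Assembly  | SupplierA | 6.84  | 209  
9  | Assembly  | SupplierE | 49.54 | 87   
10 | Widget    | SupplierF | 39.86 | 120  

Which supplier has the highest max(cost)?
SELECT supplier, MAX(cost) as val
FROM products
GROUP BY supplier
ORDER BY val DESC
LIMIT 1

Result: SupplierA with max(cost) = 79.84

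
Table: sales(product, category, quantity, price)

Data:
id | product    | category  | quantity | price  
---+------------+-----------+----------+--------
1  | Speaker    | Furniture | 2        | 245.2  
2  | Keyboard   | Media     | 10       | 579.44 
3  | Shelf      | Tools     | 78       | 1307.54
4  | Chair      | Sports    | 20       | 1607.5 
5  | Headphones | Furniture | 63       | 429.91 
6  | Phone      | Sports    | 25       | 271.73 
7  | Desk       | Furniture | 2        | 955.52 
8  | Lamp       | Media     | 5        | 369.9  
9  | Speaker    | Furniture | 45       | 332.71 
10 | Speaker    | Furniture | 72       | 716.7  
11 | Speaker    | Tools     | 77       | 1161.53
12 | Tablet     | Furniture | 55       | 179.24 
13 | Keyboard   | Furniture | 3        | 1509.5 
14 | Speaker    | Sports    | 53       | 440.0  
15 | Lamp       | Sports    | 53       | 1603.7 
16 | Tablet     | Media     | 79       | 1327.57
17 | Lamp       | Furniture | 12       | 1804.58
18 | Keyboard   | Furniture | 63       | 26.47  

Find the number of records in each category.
SELECT category, COUNT(*) as count
FROM sales
GROUP BY category

Result:
  Furniture: 9
  Media: 3
  Sports: 4
  Tools: 2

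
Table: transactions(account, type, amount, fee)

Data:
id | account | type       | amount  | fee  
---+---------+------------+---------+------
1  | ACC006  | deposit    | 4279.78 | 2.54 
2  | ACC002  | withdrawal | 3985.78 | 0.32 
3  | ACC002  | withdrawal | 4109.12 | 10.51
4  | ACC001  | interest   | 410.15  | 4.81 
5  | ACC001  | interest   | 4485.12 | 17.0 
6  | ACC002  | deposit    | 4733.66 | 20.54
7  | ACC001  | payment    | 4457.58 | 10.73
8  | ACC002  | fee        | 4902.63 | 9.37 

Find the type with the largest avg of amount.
SELECT type, AVG(amount) as val
FROM transactions
GROUP BY type
ORDER BY val DESC
LIMIT 1

Result: fee with avg(amount) = 4902.63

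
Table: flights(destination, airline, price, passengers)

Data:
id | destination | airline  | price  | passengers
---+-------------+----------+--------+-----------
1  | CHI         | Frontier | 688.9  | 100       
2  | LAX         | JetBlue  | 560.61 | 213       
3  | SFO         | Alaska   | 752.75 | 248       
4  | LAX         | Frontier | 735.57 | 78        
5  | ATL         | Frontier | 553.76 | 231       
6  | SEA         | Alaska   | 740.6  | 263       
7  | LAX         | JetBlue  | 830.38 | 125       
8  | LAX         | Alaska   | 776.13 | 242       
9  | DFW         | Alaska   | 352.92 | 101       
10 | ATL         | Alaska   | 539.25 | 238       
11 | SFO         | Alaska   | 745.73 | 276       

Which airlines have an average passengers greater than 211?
SELECT airline, AVG(passengers)
FROM flights
GROUP BY airline
HAVING AVG(passengers) > 211

Result:
  Alaska: avg=228.00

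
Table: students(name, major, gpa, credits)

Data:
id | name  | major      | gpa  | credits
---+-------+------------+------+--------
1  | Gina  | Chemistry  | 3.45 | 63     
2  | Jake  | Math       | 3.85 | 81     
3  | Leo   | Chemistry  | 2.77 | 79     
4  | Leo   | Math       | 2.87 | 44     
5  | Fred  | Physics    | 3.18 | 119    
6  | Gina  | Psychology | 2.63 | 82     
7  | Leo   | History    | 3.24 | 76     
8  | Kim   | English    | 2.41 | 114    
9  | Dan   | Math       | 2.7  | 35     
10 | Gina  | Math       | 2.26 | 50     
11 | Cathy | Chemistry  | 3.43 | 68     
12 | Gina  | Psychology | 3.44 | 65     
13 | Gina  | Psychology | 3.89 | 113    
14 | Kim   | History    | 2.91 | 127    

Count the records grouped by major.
SELECT major, COUNT(*) as count
FROM students
GROUP BY major

Result:
  Chemistry: 3
  English: 1
  History: 2
  Math: 4
  Physics: 1
  Psychology: 3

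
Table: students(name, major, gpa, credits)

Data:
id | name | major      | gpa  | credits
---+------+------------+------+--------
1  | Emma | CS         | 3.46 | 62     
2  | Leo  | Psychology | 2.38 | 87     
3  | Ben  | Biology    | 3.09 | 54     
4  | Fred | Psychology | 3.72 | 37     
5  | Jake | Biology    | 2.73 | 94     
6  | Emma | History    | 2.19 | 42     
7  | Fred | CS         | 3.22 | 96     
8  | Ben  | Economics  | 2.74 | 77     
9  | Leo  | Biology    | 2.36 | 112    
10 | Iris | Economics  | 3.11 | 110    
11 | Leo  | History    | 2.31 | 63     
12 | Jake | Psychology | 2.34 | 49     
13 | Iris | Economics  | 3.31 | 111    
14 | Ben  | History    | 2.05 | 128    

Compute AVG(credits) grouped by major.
SELECT major, AVG(credits) as result
FROM students
GROUP BY major

Result:
  Biology: 86.67
  CS: 79.00
  Economics: 99.33
  History: 77.67
  Psychology: 57.67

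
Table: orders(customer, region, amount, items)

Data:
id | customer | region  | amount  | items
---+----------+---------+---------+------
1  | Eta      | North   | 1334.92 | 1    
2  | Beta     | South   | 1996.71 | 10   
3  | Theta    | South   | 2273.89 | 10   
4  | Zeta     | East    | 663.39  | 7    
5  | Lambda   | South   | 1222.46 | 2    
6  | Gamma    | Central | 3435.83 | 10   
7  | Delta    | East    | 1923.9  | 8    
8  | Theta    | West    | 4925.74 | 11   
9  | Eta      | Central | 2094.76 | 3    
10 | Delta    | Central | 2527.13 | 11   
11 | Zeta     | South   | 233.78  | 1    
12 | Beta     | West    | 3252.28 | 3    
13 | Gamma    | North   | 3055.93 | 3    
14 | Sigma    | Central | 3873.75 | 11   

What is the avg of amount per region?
SELECT region, AVG(amount) as result
FROM orders
GROUP BY region

Result:
  Central: 2982.87
  East: 1293.65
  North: 2195.43
  South: 1431.71
  West: 4089.01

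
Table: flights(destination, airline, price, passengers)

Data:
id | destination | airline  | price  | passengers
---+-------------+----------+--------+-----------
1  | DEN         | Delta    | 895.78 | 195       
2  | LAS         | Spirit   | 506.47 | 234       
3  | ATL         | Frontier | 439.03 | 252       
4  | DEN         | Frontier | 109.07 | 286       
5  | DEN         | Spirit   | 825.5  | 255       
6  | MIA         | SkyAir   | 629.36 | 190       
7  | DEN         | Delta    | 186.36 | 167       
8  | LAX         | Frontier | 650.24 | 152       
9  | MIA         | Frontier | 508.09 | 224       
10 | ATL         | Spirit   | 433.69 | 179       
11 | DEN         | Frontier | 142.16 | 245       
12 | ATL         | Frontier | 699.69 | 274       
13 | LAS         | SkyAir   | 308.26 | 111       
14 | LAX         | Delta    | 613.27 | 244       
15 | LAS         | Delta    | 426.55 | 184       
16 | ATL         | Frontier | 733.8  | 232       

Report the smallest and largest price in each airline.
SELECT airline, MIN(price), MAX(price)
FROM flights
GROUP BY airline

Result:
  Delta: min=186.36, max=895.78
  Frontier: min=109.07, max=733.80
  SkyAir: min=308.26, max=629.36
  Spirit: min=433.69, max=825.50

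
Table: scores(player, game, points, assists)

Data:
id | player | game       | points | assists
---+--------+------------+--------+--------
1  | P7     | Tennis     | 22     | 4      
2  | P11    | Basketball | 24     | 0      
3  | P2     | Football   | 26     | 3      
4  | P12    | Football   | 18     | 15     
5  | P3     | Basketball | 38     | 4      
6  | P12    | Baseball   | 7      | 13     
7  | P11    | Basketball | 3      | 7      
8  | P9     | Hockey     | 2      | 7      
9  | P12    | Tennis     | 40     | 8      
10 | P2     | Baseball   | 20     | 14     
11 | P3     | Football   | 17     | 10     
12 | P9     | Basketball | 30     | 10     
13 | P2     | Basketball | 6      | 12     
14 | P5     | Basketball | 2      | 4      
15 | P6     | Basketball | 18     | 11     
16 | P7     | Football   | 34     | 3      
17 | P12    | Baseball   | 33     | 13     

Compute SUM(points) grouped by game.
SELECT game, SUM(points) as result
FROM scores
GROUP BY game

Result:
  Baseball: 60
  Basketball: 121
  Football: 95
  Hockey: 2
  Tennis: 62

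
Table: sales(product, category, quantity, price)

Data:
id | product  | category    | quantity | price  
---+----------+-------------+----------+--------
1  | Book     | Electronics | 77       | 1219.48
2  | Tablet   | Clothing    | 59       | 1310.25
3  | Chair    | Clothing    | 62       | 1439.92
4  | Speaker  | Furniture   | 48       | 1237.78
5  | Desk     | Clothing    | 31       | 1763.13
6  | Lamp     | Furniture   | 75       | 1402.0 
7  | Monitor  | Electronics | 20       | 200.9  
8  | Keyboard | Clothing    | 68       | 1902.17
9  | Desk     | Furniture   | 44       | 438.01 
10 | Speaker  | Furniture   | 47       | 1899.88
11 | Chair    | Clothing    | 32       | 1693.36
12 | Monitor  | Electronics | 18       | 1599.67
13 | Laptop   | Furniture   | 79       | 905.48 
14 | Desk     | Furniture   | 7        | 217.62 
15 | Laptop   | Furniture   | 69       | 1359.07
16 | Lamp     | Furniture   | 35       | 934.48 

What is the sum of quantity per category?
SELECT category, SUM(quantity) as result
FROM sales
GROUP BY category

Result:
  Clothing: 252
  Electronics: 115
  Furniture: 404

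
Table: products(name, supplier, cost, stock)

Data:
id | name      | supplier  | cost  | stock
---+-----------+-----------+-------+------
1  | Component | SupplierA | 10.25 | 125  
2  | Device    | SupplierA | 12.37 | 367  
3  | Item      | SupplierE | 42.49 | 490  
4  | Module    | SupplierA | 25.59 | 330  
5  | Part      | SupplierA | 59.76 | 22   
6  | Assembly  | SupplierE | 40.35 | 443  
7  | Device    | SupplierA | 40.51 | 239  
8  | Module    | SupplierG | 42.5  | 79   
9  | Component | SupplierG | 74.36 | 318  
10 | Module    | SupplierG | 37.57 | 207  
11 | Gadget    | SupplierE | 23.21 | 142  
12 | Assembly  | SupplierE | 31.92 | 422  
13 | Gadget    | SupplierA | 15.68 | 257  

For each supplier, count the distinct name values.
SELECT supplier, COUNT(DISTINCT name)
FROM products
GROUP BY supplier

Result:
  SupplierA: 5 distinct
  SupplierE: 3 distinct
  SupplierG: 2 distinct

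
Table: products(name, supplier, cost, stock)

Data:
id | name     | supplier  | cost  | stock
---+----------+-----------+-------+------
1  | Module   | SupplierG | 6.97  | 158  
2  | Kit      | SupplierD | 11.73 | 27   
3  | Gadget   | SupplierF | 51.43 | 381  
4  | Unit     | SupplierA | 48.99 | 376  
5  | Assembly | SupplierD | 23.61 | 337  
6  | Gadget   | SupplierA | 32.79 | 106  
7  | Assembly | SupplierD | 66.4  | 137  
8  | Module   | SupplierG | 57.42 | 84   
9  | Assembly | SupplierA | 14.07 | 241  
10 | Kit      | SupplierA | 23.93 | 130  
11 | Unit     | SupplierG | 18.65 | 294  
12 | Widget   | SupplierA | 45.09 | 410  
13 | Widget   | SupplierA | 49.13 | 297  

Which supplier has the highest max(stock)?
SELECT supplier, MAX(stock) as val
FROM products
GROUP BY supplier
ORDER BY val DESC
LIMIT 1

Result: SupplierA with max(stock) = 410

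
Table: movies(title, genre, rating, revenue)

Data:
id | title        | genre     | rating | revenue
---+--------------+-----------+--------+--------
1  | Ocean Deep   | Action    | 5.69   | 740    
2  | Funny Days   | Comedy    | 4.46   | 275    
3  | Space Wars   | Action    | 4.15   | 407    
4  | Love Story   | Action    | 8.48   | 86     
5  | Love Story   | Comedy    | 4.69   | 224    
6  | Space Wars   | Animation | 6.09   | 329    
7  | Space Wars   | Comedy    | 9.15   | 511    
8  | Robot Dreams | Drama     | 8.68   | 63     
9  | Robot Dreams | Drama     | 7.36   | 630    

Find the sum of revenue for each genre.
SELECT genre, SUM(revenue) as result
FROM movies
GROUP BY genre

Result:
  Action: 1233
  Animation: 329
  Comedy: 1010
  Drama: 693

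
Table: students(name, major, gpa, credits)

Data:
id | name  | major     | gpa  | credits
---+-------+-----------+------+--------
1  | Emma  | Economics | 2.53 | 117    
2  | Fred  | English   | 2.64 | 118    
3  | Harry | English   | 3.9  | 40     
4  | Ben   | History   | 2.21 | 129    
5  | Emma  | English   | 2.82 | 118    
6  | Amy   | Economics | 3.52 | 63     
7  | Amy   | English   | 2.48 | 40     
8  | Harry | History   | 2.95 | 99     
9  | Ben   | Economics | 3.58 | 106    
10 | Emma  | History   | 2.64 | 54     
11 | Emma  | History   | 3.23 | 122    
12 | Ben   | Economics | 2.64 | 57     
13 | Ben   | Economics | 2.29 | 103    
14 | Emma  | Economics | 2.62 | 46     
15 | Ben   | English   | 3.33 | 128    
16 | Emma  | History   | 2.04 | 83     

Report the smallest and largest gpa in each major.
SELECT major, MIN(gpa), MAX(gpa)
FROM students
GROUP BY major

Result:
  Economics: min=2.29, max=3.58
  English: min=2.48, max=3.90
  History: min=2.04, max=3.23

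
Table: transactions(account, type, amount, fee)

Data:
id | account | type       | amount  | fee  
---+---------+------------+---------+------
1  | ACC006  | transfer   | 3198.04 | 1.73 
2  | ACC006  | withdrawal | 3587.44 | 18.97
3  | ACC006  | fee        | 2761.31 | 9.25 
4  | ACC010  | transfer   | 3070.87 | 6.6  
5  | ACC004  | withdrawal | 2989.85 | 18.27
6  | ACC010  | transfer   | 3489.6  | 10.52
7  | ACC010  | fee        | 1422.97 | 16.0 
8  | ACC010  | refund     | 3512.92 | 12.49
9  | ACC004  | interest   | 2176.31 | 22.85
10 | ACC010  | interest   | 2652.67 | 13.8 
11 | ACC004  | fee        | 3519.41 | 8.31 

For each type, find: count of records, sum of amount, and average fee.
SELECT type,
       COUNT(*) as cnt,
       SUM(amount) as total_amount,
       AVG(fee) as avg_fee
FROM transactions
GROUP BY type

Result:
  fee: 3 records, 7703.69 total amount, 11.19 avg fee
  interest: 2 records, 4828.98 total amount, 18.33 avg fee
  refund: 1 records, 3512.92 total amount, 12.49 avg fee
  transfer: 3 records, 9758.51 total amount, 6.28 avg fee
  withdrawal: 2 records, 6577.29 total amount, 18.62 avg fee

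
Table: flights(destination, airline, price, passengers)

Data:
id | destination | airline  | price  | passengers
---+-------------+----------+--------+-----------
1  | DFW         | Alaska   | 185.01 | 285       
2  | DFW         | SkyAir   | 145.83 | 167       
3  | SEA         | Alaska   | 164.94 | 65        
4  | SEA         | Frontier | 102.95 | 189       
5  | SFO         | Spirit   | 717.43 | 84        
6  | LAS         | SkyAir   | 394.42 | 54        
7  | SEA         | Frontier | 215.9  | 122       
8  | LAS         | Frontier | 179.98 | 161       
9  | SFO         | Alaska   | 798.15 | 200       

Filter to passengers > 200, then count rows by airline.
SELECT airline, COUNT(*)
FROM flights
WHERE passengers > 200
GROUP BY airline

Note: WHERE filters rows before grouping.

Result:
  Alaska: 1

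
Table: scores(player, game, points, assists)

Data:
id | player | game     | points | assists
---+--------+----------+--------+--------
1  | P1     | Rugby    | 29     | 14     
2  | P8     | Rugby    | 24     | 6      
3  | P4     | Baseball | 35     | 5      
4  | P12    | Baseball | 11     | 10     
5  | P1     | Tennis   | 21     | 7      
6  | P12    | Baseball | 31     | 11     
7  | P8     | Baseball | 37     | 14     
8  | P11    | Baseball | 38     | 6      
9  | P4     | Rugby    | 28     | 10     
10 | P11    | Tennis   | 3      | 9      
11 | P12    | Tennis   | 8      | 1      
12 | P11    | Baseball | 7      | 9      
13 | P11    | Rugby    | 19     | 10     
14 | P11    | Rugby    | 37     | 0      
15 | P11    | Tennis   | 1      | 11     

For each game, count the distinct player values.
SELECT game, COUNT(DISTINCT player)
FROM scores
GROUP BY game

Result:
  Baseball: 4 distinct
  Rugby: 4 distinct
  Tennis: 3 distinct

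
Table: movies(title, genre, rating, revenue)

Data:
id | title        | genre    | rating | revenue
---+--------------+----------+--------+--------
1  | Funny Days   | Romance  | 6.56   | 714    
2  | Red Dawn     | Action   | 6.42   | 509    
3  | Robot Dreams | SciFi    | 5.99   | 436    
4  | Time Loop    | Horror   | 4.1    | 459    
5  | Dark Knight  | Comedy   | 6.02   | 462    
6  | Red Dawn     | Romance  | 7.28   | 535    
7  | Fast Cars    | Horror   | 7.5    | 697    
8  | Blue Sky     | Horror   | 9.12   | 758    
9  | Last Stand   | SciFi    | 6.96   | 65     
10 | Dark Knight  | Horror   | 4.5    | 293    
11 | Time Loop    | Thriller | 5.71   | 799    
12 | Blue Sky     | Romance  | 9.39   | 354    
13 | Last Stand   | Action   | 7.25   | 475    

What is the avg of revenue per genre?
SELECT genre, AVG(revenue) as result
FROM movies
GROUP BY genre

Result:
  Action: 492.00
  Comedy: 462.00
  Horror: 551.75
  Romance: 534.33
  SciFi: 250.50
  Thriller: 799.00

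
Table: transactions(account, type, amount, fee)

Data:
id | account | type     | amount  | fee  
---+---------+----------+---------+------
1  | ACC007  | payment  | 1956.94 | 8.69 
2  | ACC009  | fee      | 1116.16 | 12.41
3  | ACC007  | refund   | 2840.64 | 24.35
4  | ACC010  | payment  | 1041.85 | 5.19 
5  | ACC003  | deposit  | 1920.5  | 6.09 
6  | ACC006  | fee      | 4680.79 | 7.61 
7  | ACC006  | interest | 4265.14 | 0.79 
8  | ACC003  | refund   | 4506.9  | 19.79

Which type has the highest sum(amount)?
SELECT type, SUM(amount) as val
FROM transactions
GROUP BY type
ORDER BY val DESC
LIMIT 1

Result: refund with sum(amount) = 7347.54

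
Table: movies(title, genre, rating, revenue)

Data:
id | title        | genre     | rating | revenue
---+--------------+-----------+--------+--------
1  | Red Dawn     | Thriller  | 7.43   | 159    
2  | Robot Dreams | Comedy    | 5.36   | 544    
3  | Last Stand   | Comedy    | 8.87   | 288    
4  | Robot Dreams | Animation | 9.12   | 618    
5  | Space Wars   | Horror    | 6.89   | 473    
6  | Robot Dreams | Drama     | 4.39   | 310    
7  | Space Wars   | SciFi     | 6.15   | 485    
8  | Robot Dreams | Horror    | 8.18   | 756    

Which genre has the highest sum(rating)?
SELECT genre, SUM(rating) as val
FROM movies
GROUP BY genre
ORDER BY val DESC
LIMIT 1

Result: Horror with sum(rating) = 15.07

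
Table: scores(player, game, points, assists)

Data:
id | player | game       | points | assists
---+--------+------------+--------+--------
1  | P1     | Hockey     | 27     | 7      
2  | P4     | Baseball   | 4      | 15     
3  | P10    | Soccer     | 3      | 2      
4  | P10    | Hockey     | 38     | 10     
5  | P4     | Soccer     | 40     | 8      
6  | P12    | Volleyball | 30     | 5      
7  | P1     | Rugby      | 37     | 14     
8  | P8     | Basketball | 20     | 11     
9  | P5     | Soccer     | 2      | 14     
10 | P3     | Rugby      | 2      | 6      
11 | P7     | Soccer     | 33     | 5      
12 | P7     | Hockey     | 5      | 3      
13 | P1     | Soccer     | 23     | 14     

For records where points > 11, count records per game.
SELECT game, COUNT(*)
FROM scores
WHERE points > 11
GROUP BY game

Note: WHERE filters rows before grouping.

Result:
  Basketball: 1
  Hockey: 2
  Rugby: 1
  Soccer: 3
  Volleyball: 1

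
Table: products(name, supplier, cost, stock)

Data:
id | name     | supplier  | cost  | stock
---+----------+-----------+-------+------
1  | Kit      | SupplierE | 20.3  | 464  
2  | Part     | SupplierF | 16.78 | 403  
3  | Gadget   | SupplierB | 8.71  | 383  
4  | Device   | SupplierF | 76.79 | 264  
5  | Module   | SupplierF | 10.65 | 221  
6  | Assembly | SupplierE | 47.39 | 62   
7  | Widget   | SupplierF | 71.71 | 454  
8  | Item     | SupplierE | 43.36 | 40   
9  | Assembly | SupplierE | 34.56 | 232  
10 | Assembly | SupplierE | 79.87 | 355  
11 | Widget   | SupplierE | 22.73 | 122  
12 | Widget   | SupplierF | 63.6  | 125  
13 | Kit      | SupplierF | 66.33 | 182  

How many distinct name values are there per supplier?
SELECT supplier, COUNT(DISTINCT name)
FROM products
GROUP BY supplier

Result:
  SupplierB: 1 distinct
  SupplierE: 4 distinct
  SupplierF: 5 distinct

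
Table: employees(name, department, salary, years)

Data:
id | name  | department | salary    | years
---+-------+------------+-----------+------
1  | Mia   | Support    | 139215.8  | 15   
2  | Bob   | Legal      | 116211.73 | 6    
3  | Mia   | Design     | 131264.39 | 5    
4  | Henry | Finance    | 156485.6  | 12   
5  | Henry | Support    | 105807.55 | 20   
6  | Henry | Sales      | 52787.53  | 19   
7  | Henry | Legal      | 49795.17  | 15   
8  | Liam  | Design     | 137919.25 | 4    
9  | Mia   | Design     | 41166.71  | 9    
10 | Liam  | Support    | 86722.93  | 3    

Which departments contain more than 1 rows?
SELECT department, COUNT(*) as cnt
FROM employees
GROUP BY department
HAVING COUNT(*) > 1

Result:
  Design: 3
  Legal: 2
  Support: 3

Note: HAVING filters groups after aggregation, WHERE filters rows before.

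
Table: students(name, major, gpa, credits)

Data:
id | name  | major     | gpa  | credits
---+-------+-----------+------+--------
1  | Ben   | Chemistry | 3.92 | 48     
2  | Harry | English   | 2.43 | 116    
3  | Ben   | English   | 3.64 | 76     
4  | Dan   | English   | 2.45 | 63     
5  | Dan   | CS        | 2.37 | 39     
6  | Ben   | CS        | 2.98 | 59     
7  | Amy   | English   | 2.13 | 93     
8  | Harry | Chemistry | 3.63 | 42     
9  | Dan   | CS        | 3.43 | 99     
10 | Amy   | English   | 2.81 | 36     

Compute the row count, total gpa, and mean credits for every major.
SELECT major,
       COUNT(*) as cnt,
       SUM(gpa) as total_gpa,
       AVG(credits) as avg_credits
FROM students
GROUP BY major

Result:
  CS: 3 records, 8.78 total gpa, 65.67 avg credits
  Chemistry: 2 records, 7.55 total gpa, 45.00 avg credits
  English: 5 records, 13.46 total gpa, 76.80 avg credits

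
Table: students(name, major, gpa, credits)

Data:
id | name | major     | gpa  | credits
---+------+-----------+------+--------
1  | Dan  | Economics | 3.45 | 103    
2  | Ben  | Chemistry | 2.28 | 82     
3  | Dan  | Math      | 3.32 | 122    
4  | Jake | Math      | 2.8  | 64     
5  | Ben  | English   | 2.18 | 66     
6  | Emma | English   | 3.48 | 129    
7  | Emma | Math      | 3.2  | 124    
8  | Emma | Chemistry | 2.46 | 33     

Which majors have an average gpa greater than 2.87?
SELECT major, AVG(gpa)
FROM students
GROUP BY major
HAVING AVG(gpa) > 2.87

Result:
  Economics: avg=3.45
  Math: avg=3.11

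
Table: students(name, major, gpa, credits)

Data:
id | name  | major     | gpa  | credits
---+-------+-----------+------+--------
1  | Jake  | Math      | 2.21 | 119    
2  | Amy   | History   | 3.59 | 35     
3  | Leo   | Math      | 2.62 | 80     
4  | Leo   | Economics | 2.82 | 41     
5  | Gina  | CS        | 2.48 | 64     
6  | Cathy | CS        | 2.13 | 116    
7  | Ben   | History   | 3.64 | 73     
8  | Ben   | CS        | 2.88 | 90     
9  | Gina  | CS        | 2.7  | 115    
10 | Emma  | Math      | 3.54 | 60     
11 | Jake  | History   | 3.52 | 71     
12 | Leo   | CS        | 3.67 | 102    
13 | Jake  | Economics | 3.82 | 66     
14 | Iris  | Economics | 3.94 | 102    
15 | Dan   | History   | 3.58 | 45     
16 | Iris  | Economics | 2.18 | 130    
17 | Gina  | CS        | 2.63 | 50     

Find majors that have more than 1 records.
SELECT major, COUNT(*) as cnt
FROM students
GROUP BY major
HAVING COUNT(*) > 1

Result:
  CS: 6
  Economics: 4
  History: 4
  Math: 3

Note: HAVING filters groups after aggregation, WHERE filters rows before.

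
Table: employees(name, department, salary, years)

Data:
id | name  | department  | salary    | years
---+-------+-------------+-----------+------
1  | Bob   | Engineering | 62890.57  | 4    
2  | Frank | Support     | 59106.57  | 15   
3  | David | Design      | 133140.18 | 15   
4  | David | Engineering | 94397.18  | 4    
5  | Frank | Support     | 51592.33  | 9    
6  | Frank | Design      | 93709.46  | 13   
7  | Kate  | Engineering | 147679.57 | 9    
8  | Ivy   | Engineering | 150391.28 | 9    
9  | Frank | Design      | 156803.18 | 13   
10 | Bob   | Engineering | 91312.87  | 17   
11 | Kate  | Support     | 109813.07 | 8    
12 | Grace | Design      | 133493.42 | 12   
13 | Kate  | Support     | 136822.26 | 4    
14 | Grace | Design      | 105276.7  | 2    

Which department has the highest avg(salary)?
SELECT department, AVG(salary) as val
FROM employees
GROUP BY department
ORDER BY val DESC
LIMIT 1

Result: Design with avg(salary) = 124484.59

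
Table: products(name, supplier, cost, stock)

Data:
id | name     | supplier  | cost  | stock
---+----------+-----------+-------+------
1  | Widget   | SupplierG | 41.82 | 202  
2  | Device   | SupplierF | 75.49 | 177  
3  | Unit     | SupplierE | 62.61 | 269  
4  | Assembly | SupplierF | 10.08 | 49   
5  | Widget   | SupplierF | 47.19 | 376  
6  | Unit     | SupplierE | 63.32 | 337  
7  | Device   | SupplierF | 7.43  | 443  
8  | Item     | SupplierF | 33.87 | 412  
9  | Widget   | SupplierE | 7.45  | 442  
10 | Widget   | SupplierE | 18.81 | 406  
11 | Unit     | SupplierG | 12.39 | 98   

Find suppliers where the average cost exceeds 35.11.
SELECT supplier, AVG(cost)
FROM products
GROUP BY supplier
HAVING AVG(cost) > 35.11

Result:
  SupplierE: avg=38.05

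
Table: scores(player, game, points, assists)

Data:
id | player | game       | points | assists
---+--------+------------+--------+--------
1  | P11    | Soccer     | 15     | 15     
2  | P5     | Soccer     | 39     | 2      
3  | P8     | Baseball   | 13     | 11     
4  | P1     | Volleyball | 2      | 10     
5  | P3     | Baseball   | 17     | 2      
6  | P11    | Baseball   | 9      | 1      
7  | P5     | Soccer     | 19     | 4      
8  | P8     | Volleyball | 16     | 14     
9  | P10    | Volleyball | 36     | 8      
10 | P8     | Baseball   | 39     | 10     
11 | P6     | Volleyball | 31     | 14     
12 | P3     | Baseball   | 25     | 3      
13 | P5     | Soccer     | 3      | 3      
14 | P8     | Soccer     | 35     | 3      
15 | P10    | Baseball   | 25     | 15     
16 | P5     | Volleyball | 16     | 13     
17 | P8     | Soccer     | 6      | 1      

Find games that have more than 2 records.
SELECT game, COUNT(*) as cnt
FROM scores
GROUP BY game
HAVING COUNT(*) > 2

Result:
  Baseball: 6
  Soccer: 6
  Volleyball: 5

Note: HAVING filters groups after aggregation, WHERE filters rows before.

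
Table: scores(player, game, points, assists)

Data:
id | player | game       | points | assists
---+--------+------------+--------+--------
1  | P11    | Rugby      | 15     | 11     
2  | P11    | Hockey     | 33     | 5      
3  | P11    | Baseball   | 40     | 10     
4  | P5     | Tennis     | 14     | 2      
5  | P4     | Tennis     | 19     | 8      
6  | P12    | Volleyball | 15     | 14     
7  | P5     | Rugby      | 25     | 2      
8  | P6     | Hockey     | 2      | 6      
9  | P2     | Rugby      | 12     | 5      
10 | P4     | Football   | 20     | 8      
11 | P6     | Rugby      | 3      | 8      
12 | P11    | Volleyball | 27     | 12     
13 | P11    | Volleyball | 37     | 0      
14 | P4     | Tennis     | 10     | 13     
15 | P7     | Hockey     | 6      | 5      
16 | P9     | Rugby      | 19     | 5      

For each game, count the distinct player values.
SELECT game, COUNT(DISTINCT player)
FROM scores
GROUP BY game

Result:
  Baseball: 1 distinct
  Football: 1 distinct
  Hockey: 3 distinct
  Rugby: 5 distinct
  Tennis: 2 distinct
  Volleyball: 2 distinct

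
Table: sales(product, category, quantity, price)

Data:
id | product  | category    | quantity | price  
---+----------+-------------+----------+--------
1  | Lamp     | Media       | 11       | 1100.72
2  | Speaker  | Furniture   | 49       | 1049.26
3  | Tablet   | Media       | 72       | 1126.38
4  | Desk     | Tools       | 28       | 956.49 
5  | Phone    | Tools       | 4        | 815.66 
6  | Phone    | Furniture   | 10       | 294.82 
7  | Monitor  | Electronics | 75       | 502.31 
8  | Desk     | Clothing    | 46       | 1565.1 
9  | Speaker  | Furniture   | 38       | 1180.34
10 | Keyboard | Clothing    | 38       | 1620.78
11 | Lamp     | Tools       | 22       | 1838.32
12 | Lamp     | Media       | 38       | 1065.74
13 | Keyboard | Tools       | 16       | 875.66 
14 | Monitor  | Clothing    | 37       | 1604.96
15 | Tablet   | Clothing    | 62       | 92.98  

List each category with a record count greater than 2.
SELECT category, COUNT(*) as cnt
FROM sales
GROUP BY category
HAVING COUNT(*) > 2

Result:
  Clothing: 4
  Furniture: 3
  Media: 3
  Tools: 4

Note: HAVING filters groups after aggregation, WHERE filters rows before.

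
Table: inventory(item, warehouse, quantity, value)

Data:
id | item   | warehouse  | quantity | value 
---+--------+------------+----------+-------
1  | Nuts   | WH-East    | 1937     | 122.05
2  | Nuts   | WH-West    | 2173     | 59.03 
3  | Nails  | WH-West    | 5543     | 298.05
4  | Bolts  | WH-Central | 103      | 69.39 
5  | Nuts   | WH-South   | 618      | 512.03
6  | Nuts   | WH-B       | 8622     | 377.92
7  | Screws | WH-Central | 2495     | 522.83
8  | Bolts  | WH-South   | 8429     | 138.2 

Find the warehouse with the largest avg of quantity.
SELECT warehouse, AVG(quantity) as val
FROM inventory
GROUP BY warehouse
ORDER BY val DESC
LIMIT 1

Result: WH-B with avg(quantity) = 8622.00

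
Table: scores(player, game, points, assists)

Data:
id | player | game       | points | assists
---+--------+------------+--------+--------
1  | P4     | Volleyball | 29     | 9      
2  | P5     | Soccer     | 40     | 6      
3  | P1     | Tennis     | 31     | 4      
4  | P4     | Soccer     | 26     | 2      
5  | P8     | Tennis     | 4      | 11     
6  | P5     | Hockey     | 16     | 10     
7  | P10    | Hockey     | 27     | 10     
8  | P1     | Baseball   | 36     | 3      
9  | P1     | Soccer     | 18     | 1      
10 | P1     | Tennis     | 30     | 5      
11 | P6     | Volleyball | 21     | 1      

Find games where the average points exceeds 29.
SELECT game, AVG(points)
FROM scores
GROUP BY game
HAVING AVG(points) > 29

Result:
  Baseball: avg=36.00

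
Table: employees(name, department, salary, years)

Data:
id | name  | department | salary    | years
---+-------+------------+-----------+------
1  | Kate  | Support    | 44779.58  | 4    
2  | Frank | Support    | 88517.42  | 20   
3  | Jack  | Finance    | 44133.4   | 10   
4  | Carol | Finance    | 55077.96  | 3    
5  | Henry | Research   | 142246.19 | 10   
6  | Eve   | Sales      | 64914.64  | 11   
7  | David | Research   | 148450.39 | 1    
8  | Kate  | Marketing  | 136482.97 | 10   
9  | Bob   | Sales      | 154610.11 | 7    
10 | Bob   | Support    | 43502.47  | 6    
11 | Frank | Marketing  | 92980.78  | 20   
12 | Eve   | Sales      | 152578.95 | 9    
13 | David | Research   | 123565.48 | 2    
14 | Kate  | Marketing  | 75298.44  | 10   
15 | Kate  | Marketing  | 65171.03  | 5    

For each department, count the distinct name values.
SELECT department, COUNT(DISTINCT name)
FROM employees
GROUP BY department

Result:
  Finance: 2 distinct
  Marketing: 2 distinct
  Research: 2 distinct
  Sales: 2 distinct
  Support: 3 distinct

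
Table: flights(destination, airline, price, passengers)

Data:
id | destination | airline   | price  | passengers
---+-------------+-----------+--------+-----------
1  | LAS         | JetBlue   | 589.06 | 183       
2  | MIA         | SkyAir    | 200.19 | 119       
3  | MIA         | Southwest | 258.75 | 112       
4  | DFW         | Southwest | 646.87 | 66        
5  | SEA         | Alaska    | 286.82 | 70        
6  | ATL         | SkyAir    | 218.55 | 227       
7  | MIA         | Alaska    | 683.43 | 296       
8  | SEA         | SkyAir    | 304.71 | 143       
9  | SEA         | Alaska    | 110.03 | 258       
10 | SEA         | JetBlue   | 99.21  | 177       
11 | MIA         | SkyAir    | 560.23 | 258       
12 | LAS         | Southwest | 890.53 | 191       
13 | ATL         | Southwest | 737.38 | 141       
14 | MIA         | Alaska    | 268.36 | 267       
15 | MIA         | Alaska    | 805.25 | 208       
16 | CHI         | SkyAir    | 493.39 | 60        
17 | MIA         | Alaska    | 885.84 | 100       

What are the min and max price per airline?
SELECT airline, MIN(price), MAX(price)
FROM flights
GROUP BY airline

Result:
  Alaska: min=110.03, max=885.84
  JetBlue: min=99.21, max=589.06
  SkyAir: min=200.19, max=560.23
  Southwest: min=258.75, max=890.53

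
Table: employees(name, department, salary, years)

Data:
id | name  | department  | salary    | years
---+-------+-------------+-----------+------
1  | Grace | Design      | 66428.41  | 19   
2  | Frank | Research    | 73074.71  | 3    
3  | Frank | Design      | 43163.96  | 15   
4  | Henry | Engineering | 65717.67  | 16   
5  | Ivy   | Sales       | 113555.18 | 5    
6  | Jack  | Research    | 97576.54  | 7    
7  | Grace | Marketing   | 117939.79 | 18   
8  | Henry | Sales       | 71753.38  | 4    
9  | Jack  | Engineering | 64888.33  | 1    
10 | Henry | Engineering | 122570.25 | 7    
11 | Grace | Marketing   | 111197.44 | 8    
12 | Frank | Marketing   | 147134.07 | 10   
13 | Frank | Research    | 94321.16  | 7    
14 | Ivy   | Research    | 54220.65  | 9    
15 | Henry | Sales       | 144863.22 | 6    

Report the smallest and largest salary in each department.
SELECT department, MIN(salary), MAX(salary)
FROM employees
GROUP BY department

Result:
  Design: min=43163.96, max=66428.41
  Engineering: min=64888.33, max=122570.25
  Marketing: min=111197.44, max=147134.07
  Research: min=54220.65, max=97576.54
  Sales: min=71753.38, max=144863.22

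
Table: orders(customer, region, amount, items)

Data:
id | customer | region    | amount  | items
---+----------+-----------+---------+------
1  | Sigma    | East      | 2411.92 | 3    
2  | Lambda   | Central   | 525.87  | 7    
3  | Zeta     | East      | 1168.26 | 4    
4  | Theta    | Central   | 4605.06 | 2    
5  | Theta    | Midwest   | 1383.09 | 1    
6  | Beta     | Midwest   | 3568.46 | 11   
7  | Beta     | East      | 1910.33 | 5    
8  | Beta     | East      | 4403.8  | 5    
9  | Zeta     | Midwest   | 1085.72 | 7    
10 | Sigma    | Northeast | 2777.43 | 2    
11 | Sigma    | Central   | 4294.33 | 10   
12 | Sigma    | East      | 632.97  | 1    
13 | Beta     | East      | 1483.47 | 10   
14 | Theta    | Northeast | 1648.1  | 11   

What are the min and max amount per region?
SELECT region, MIN(amount), MAX(amount)
FROM orders
GROUP BY region

Result:
  Central: min=525.87, max=4605.06
  East: min=632.97, max=4403.80
  Midwest: min=1085.72, max=3568.46
  Northeast: min=1648.10, max=2777.43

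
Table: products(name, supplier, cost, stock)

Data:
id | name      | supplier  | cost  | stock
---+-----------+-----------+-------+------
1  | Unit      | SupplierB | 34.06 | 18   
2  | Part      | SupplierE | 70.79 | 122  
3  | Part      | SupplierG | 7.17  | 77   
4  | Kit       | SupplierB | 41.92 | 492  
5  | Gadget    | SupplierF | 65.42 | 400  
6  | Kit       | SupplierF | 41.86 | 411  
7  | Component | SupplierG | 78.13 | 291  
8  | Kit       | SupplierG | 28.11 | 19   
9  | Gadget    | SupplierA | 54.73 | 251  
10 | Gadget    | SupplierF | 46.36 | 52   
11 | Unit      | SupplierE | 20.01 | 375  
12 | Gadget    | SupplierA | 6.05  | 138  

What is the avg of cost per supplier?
SELECT supplier, AVG(cost) as result
FROM products
GROUP BY supplier

Result:
  SupplierA: 30.39
  SupplierB: 37.99
  SupplierE: 45.40
  SupplierF: 51.21
  SupplierG: 37.80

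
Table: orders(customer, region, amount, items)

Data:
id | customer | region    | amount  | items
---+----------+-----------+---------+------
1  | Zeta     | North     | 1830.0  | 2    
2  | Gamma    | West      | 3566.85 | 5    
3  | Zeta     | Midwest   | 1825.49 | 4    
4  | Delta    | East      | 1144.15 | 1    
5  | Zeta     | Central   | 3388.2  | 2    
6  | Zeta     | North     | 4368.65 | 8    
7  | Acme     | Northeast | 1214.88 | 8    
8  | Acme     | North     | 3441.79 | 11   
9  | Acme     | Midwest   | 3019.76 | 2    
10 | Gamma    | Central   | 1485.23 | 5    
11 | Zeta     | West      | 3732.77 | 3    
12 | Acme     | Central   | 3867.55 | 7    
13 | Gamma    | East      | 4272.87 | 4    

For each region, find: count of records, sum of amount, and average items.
SELECT region,
       COUNT(*) as cnt,
       SUM(amount) as total_amount,
       AVG(items) as avg_items
FROM orders
GROUP BY region

Result:
  Central: 3 records, 8740.98 total amount, 4.67 avg items
  East: 2 records, 5417.02 total amount, 2.50 avg items
  Midwest: 2 records, 4845.25 total amount, 3.00 avg items
  North: 3 records, 9640.44 total amount, 7.00 avg items
  Northeast: 1 records, 1214.88 total amount, 8.00 avg items
  West: 2 records, 7299.62 total amount, 4.00 avg items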